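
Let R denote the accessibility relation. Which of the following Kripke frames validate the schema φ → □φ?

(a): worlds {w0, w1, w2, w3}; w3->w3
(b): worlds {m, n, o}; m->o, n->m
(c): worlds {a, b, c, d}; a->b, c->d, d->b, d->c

(a)

This is the axiom for a generalized confluence (Geach) condition; its first-order frame correspondent is ∀x ∀z (xRz → ∃w (x = w ∧ z = w)).
(a): holds.
(b): fails — mRo but m ≠ o.
(c): fails — aRb but a ≠ b.
Valid on: (a).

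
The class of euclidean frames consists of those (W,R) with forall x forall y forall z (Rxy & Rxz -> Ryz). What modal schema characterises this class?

◇r → □◇r

This is the Euclidean property; the standard corresponding axiom is 5: ◇r → □◇r.
Suppose ◇r→□◇r is valid. Take Rxy, Rxz and set V(r)={y}. Then ◇r at x, so □◇r at x, so ◇r at z, so some w with Rzw has r; w=y, i.e. Rzy. By symmetry of the argument, Ryz.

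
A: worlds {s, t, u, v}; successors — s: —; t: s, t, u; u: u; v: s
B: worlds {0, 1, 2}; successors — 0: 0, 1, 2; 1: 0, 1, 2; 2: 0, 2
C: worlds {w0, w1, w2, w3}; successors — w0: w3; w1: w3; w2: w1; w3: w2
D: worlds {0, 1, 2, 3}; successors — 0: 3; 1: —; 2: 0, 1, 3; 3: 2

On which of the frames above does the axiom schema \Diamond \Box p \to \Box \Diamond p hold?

The schema corresponds to convergence: \forall x \forall y \forall z (Rxy \wedge Rxz \to \exists w (Ryw \wedge Rzw)).
A: fails — Rts and Rts but s and s have no common successor.
B: satisfies the condition.
C: satisfies the condition.
D: fails — R23 and R20 but 3 and 0 have no common successor.
Valid on: B, C.

B, C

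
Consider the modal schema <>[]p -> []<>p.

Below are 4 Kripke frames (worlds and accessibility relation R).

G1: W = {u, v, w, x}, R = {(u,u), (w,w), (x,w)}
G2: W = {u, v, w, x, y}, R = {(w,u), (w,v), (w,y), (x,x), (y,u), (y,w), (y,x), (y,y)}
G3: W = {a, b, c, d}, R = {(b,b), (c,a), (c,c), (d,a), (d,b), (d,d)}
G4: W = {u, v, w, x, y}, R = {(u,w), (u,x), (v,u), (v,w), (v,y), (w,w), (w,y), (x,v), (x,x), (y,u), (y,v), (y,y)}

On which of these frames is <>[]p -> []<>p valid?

G1

This is the axiom for convergence; its first-order frame correspondent is forall x forall y forall z (Rxy & Rxz -> exists w (Ryw & Rzw)).
G1: satisfies the condition.
G2: fails — Rwu and Rwu but u and u have no common successor.
G3: fails — Rcc and Rca but c and a have no common successor.
G4: fails — Ruw and Rux but w and x have no common successor.
Valid on: G1.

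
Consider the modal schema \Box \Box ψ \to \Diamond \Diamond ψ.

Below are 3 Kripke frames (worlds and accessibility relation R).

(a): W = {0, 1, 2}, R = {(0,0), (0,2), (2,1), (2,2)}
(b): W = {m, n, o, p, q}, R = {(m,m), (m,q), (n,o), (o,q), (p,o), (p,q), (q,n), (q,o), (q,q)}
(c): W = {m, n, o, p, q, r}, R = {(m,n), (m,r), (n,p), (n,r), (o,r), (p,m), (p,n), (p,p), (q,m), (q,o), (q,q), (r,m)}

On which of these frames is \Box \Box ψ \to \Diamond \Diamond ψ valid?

The schema corresponds to a generalized confluence (Geach) condition: \forall x \exists w (x R^2 w \wedge x R^2 w).
(a): fails — at 1 but no w with 1R²w and 1R²w.
(b): satisfies the condition.
(c): satisfies the condition.

(b), (c)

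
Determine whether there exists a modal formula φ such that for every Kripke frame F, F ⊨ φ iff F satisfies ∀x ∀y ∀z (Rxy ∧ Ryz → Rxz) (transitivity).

Yes: it is transitivity, defined by the 4 schema □r → □□r.
Suppose □r→□□r is valid. Take Rxy, Ryz and set V(r)={w : Rxw}. Then □r at x, so □□r at x, so □r at y, so r at z, i.e. Rxz.

Definable; □r → □□r defines it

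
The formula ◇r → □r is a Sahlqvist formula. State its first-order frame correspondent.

This schema is the CD axiom.
Its frame correspondent is partial functionality — ∀x ∀y ∀z (Rxy ∧ Rxz → y = z).

partial functionality: ∀x ∀y ∀z (Rxy ∧ Rxz → y = z)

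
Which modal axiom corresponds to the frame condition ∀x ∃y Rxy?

This is seriality; the standard corresponding axiom is D: □s → ◇s.
Suppose □s→◇s is valid. At any x set V(s)=W. Then □s at x, so ◇s at x, so x has a successor.

□s → ◇s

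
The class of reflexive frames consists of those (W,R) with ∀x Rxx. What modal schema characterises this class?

The condition is reflexivity. The T schema □r → r defines it.
Suppose □r→r is valid. At any x set V(r)={w : Rxw}. Then □r holds at x, so r holds at x, i.e. Rxx.

□r → r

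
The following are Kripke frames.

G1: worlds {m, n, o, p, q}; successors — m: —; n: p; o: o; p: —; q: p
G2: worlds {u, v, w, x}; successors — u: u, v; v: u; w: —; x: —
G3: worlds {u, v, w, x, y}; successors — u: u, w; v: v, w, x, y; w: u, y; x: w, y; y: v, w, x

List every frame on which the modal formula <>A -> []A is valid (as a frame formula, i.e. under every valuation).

This is the axiom for partial functionality; its first-order frame correspondent is forall x forall y forall z (Rxy & Rxz -> y = z).
G1: ✓.
G2: fails — u sees both u and v.
G3: fails — u sees both u and w.

G1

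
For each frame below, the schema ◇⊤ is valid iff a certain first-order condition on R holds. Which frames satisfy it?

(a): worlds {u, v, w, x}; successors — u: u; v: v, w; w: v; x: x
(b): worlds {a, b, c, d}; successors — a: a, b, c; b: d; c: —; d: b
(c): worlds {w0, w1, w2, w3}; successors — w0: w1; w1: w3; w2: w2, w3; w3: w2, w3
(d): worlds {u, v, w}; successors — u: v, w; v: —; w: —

This is the axiom for seriality; its first-order frame correspondent is ∀x ∃y Rxy.
(a): holds.
(b): fails — world c has no successor.
(c): holds.
(d): fails — world v has no successor.

(a), (c)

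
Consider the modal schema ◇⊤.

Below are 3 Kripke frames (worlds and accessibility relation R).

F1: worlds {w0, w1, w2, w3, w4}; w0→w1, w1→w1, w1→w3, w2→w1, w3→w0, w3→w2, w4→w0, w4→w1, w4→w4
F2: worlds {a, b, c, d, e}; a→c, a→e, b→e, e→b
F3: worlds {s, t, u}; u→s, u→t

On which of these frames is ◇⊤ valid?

F1

Frame correspondent (Sahlqvist): ∀x ∃y Rxy — i.e. seriality.
F1: satisfies the condition.
F2: fails — world c has no successor.
F3: fails — world s has no successor.
Valid on: F1.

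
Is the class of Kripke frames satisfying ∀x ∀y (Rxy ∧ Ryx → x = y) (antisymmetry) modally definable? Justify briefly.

Not definable by any modal formula

If a class were modally definable it would be closed under surjective bounded morphisms (Goldblatt–Thomason).
The 8-cycle (worlds 0,1,2,3,4,5,6,7 with 0→1→2→3→4→5→6→7→0) is antisymmetric. Sending even-indexed worlds to a and odd-indexed worlds to b is a surjective bounded morphism onto the two-world frame with a↔b, which is not antisymmetric.
Hence antisymmetry is not modally definable.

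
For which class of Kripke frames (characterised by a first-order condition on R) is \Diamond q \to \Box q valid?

This is the CD axiom.
It corresponds to partial functionality: \forall x \forall y \forall z (Rxy \wedge Rxz \to y = z).

Partial functionality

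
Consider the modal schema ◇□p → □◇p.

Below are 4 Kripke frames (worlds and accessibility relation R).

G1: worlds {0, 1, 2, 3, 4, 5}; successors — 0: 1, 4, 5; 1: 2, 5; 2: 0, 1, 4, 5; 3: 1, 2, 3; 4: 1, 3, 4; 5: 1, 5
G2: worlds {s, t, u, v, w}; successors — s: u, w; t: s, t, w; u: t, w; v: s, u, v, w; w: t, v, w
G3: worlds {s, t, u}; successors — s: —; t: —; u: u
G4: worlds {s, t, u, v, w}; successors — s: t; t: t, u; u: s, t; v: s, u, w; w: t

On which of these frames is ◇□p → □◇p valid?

G2, G3, G4

This is the axiom for convergence; its first-order frame correspondent is ∀x ∀y ∀z (Rxy ∧ Rxz → ∃w (Ryw ∧ Rzw)).
G1: fails — R01 and R04 but 1 and 4 have no common successor.
G2: satisfies the condition.
G3: satisfies the condition.
G4: satisfies the condition.
Valid on: G2, G3, G4.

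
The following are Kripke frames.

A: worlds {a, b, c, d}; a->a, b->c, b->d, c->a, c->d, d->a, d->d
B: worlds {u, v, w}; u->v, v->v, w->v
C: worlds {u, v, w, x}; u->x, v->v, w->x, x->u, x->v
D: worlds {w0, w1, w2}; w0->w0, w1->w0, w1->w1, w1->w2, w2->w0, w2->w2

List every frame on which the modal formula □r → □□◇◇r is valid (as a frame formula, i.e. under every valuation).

B, D

This is the axiom for a generalized confluence (Geach) condition; its first-order frame correspondent is ∀x ∀z (xR²z → ∃w (xRw ∧ zR²w)).
A: fails — bR²a but no w with bRw and aR²w.
B: ✓.
C: fails — uR²u but no t with uRt and uR²t.
D: ✓.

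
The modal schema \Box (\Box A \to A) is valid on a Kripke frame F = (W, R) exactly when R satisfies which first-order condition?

shift-reflexivity: \forall x \forall y (Rxy \to Ryy)

Suppose □(□A→A) is valid. Take Rxy and set V(A)={w : Ryw}. Then at y, □A holds; since □(□A→A) at x, □A→A at y, so A at y, i.e. Ryy.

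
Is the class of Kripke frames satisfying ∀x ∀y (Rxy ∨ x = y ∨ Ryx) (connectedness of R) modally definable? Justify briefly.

No

If a class were modally definable it would be closed under disjoint unions (Goldblatt–Thomason).
Take 3 disjoint single-world reflexive frames: each is trivially connected, but their disjoint union has 3 worlds with no edge between distinct components, so it is not connected.
So no modal formula (or set of formulas) defines exactly the connected frames.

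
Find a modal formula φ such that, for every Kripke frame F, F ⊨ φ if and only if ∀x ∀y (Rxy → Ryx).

q → □◇q

A defining formula is q → □◇q (the B axiom).
Suppose q→□◇q is valid. Take Rxy and set V(q)={x}. Then q at x, so □◇q at x, so ◇q at y, so some z with Ryz has q; z=x, i.e. Ryx.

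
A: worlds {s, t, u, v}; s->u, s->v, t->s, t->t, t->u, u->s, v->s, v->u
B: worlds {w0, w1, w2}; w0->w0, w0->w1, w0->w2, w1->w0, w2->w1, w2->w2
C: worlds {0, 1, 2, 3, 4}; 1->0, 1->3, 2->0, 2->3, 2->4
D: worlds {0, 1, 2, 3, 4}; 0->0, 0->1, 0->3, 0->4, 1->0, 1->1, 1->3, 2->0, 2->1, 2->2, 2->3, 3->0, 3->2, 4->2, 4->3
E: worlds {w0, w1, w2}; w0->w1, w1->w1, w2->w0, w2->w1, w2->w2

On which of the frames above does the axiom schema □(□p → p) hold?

Frame correspondent (Sahlqvist): ∀x ∀y (Rxy → Ryy) — i.e. shift-reflexivity.
A: fails — Rus but not Rss.
B: fails — Rw0w1 but not Rw1w1.
C: fails — R10 but not R00.
D: fails — R43 but not R33.
E: fails — Rw2w0 but not Rw0w0.

none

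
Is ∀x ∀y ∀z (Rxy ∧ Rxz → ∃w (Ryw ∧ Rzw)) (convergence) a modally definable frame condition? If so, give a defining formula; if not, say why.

The condition is convergence. A defining modal formula is ◇□p → □◇p.

Yes, by ◇□p → □◇p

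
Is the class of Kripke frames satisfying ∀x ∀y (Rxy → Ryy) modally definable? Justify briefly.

Yes: it is shift-reflexivity, defined by the T□ schema □(□q → q).
Suppose □(□q→q) is valid. Take Rxy and set V(q)={w : Ryw}. Then at y, □q holds; since □(□q→q) at x, □q→q at y, so q at y, i.e. Ryy.

Yes — defined by □(□q → q)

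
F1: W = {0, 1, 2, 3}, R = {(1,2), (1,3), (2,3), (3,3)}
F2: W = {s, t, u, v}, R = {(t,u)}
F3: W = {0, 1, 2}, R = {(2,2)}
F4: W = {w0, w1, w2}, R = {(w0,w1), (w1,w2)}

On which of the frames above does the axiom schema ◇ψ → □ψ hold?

F2, F3, F4

Frame correspondent (Sahlqvist): ∀x ∀y ∀z (Rxy ∧ Rxz → y = z) — i.e. partial functionality.
F1: fails — 1 sees both 2 and 3.
F2: ✓.
F3: ✓.
F4: ✓.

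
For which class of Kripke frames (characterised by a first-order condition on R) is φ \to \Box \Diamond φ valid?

Suppose φ→□◇φ is valid. Take Rxy and set V(φ)={x}. Then φ at x, so □◇φ at x, so ◇φ at y, so some z with Ryz has φ; z=x, i.e. Ryx.

symmetry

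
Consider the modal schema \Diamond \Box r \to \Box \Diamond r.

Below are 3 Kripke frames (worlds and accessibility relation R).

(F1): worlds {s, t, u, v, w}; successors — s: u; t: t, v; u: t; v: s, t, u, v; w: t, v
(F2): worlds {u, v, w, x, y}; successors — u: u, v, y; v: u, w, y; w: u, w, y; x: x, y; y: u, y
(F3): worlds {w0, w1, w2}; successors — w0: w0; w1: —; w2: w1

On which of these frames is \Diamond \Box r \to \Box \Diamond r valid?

This is the axiom for convergence; its first-order frame correspondent is \forall x \forall y \forall z (Rxy \wedge Rxz \to \exists w (Ryw \wedge Rzw)).
(F1): fails — Rvt and Rvs but t and s have no common successor.
(F2): holds.
(F3): fails — Rw2w1 and Rw2w1 but w1 and w1 have no common successor.

(F2)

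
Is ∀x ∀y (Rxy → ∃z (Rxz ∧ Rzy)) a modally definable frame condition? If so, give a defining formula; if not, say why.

Yes — defined by □□p → □p

The condition is density. A defining modal formula is □□p → □p.
Suppose □□p→□p is valid. Take Rxy and set V(p)={w : xR²w}. Then □□p at x, so □p at x, so p at y, i.e. ∃z(Rxz∧Rzy).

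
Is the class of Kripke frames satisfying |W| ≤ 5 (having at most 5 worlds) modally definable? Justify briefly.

Any modally definable frame class is closed under disjoint unions.
Any modal formula valid on each of 6 disjoint one-world frames is valid on their disjoint union (validity is preserved under disjoint unions). Each one-world frame has |W|=1≤5, but the union has |W|=6.
So the class is not modally definable.

No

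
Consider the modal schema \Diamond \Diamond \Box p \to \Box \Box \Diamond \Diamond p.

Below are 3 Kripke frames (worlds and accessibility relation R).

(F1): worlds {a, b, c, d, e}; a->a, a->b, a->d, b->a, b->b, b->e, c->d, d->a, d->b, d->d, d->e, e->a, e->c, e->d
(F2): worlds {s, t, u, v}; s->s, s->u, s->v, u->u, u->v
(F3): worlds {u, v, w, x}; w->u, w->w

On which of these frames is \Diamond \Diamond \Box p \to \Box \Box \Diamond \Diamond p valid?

(F1)

The schema corresponds to a generalized confluence (Geach) condition: \forall x \forall y \forall z ((x R^2 y \wedge x R^2 z) \to \exists w (yRw \wedge z R^2 w)).
(F1): holds.
(F2): fails — sR²s, sR²v but no w with sRw and vR²w.
(F3): fails — wR²u, wR²u but no t with uRt and uR²t.
Valid on: (F1).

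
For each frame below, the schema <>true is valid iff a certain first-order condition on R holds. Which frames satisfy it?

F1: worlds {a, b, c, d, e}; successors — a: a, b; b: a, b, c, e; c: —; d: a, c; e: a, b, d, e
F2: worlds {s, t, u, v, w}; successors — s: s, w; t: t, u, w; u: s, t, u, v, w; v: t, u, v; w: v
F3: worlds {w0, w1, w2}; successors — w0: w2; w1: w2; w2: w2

F2, F3

Frame correspondent (Sahlqvist): forall x exists y Rxy — i.e. seriality.
F1: fails — world c has no successor.
F2: holds.
F3: holds.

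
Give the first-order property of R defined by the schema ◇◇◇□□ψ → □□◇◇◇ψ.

∀x ∀y ∀z ((xR³y ∧ xR²z) → ∃w (yR²w ∧ zR³w))

This is a Sahlqvist (Geach-type) schema ◇^3□^2ψ → □^2◇^3ψ.
First-order correspondent: ∀x ∀y ∀z ((xR³y ∧ xR²z) → ∃w (yR²w ∧ zR³w)).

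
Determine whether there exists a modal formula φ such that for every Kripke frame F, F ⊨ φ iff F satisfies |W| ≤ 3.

Modal frame validity is preserved under disjoint unions.
Any modal formula valid on each of 4 disjoint one-world frames is valid on their disjoint union (validity is preserved under disjoint unions). Each one-world frame has |W|=1≤3, but the union has |W|=4.
Hence having at most 3 worlds is not modally definable.

No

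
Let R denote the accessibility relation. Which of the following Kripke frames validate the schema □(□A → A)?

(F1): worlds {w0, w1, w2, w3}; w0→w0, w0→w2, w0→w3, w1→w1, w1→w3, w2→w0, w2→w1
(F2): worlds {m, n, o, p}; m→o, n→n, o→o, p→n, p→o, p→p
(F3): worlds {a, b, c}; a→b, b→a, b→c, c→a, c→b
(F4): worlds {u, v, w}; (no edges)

This is the axiom for shift-reflexivity; its first-order frame correspondent is ∀x ∀y (Rxy → Ryy).
(F1): fails — Rw1w3 but not Rw3w3.
(F2): condition met.
(F3): fails — Rbc but not Rcc.
(F4): condition met.
Valid on: (F2), (F4).

(F2), (F4)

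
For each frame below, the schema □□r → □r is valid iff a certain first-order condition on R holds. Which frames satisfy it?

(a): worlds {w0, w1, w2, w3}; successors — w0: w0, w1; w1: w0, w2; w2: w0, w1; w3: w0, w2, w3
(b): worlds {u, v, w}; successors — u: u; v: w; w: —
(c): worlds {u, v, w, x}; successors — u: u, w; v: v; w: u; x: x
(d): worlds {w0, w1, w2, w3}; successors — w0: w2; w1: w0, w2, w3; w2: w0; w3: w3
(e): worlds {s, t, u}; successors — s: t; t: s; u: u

(c)

This is the axiom for density; its first-order frame correspondent is ∀x ∀y (Rxy → ∃z (Rxz ∧ Rzy)).
(a): fails — Rw1w2 but no z with Rw1z and Rzw2.
(b): fails — Rvw but no z with Rvz and Rzw.
(c): condition met.
(d): fails — Rw0w2 but no z with Rw0z and Rzw2.
(e): fails — Rts but no z with Rtz and Rzs.
Valid on: (c).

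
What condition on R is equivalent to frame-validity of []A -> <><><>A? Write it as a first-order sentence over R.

This is a Sahlqvist (Geach-type) schema ◇^0□^1A → □^0◇^3A.
First-order correspondent: forall x exists w (xRw & x R^3 w).

forall x exists w (xRw & x R^3 w)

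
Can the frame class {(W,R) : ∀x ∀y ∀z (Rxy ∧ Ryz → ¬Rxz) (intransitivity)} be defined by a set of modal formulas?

Not modally definable

Any modally definable frame class is closed under surjective bounded morphisms.
The 7-cycle (worlds a,b,c,d,e,f,g with a→b→c→d→e→f→g→a) is intransitive. Mapping every world to a single reflexive point • is a surjective bounded morphism; the reflexive point is not intransitive (R••∧R•• but R••).
So no modal formula (or set of formulas) defines exactly the intransitive frames.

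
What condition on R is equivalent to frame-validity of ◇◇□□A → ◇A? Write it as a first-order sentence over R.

This is a Sahlqvist (Geach-type) schema ◇^2□^2A → □^0◇^1A.
First-order correspondent: ∀x ∀y (xR²y → ∃w (yR²w ∧ xRw)).

∀x ∀y (xR²y → ∃w (yR²w ∧ xRw))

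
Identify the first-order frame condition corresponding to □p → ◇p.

This is the D axiom.
Its frame correspondent is seriality — ∀x ∃y Rxy.

seriality: ∀x ∃y Rxy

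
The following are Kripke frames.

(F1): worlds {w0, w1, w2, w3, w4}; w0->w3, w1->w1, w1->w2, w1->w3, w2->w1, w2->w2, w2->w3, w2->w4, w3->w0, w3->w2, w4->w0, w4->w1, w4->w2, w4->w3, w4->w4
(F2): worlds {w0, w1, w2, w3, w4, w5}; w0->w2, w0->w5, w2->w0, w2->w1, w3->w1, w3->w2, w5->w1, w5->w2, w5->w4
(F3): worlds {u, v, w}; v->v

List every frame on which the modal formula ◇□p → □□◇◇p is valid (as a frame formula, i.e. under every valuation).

The schema corresponds to a generalized confluence (Geach) condition: ∀x ∀y ∀z ((xRy ∧ xR²z) → ∃w (yRw ∧ zR²w)).
(F1): fails — w4Rw0, w4R²w0 but no w with w0Rw and w0R²w.
(F2): fails — w0Rw2, w0R²w1 but no w with w2Rw and w1R²w.
(F3): satisfies the condition.

(F3)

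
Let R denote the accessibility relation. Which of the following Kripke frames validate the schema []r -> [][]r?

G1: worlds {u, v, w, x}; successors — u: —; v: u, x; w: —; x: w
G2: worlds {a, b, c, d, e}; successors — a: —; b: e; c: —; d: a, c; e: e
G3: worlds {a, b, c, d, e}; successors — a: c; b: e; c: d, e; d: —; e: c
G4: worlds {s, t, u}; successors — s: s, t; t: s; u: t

G2

Frame correspondent (Sahlqvist): forall x forall y forall z (Rxy & Ryz -> Rxz) — i.e. transitivity.
G1: fails — Rvx and Rxw but not Rvw.
G2: satisfies the condition.
G3: fails — Rec and Rcd but not Red.
G4: fails — Rts and Rst but not Rtt.
Valid on: G2.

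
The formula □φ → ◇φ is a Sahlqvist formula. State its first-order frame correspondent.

Suppose □φ→◇φ is valid. At any x set V(φ)=W. Then □φ at x, so ◇φ at x, so x has a successor.

seriality: ∀x ∃y Rxy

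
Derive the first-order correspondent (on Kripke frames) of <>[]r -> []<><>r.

forall x forall y forall z ((xRy & xRz) -> exists w (yRw & z R^2 w))

This is a Sahlqvist (Geach-type) schema ◇^1□^1r → □^1◇^2r.
Minimal-valuation argument: fix x; take any y with xR^1y and any z with xR^1z. Set V(r) to the set of worlds R-reachable from y in exactly 1 step. Then □^1r holds at y, so the antecedent holds at x; validity forces ◇^2r at z, giving a w with zR^2w and yR^1w.
First-order correspondent: forall x forall y forall z ((xRy & xRz) -> exists w (yRw & z R^2 w)).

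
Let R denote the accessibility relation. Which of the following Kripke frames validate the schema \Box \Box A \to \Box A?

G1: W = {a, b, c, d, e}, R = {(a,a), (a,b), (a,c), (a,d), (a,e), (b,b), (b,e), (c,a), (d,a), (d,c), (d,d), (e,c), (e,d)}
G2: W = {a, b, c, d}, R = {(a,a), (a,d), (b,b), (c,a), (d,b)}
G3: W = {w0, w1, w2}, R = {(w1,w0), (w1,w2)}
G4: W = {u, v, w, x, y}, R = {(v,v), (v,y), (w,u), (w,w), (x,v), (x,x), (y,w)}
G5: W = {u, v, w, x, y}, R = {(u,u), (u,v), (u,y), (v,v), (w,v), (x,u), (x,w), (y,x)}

G1, G2, G4

The schema corresponds to density: \forall x \forall y (Rxy \to \exists z (Rxz \wedge Rzy)).
G1: ✓.
G2: ✓.
G3: fails — Rw1w2 but no z with Rw1z and Rzw2.
G4: ✓.
G5: fails — Rxw but no z with Rxz and Rzw.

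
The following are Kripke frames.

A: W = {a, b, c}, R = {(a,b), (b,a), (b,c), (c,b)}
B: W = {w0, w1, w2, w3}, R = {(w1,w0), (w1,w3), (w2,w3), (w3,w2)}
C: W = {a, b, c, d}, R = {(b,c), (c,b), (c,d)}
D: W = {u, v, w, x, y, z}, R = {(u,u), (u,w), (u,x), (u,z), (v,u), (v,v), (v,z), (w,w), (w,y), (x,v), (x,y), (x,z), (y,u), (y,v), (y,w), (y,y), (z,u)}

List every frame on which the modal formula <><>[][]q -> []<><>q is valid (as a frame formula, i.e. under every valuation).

D

This is the axiom for a generalized confluence (Geach) condition; its first-order frame correspondent is forall x forall y forall z ((x R^2 y & xRz) -> exists w (y R^2 w & z R^2 w)).
A: fails — aR²a, aRb but no w with aR²w and bR²w.
B: fails — w1R²w2, w1Rw0 but no w with w2R²w and w0R²w.
C: fails — bR²b, bRc but no w with bR²w and cR²w.
D: condition met.
Valid on: D.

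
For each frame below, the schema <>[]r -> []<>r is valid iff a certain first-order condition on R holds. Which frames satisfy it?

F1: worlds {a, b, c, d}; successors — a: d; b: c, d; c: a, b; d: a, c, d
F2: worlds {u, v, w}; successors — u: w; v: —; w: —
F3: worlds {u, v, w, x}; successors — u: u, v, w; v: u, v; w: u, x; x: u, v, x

F3

This is the axiom for convergence; its first-order frame correspondent is forall x forall y forall z (Rxy & Rxz -> exists w (Ryw & Rzw)).
F1: fails — Rdc and Rda but c and a have no common successor.
F2: fails — Ruw and Ruw but w and w have no common successor.
F3: condition met.
Valid on: F3.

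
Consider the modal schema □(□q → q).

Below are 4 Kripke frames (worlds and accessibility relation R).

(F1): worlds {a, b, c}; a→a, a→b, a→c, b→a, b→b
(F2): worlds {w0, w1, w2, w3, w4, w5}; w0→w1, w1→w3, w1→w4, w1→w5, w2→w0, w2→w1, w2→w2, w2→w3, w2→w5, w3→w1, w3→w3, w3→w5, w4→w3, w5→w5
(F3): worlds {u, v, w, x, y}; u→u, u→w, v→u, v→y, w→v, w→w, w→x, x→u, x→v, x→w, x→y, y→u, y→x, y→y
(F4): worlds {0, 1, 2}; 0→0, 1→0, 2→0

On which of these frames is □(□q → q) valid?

(F4)

This is the axiom for shift-reflexivity; its first-order frame correspondent is ∀x ∀y (Rxy → Ryy).
(F1): fails — Rac but not Rcc.
(F2): fails — Rw3w1 but not Rw1w1.
(F3): fails — Ryx but not Rxx.
(F4): holds.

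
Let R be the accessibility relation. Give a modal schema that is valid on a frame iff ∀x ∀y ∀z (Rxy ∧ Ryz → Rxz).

This is transitivity; the standard corresponding axiom is 4: □p → □□p.
Suppose □p→□□p is valid. Take Rxy, Ryz and set V(p)={w : Rxw}. Then □p at x, so □□p at x, so □p at y, so p at z, i.e. Rxz.

□p → □□p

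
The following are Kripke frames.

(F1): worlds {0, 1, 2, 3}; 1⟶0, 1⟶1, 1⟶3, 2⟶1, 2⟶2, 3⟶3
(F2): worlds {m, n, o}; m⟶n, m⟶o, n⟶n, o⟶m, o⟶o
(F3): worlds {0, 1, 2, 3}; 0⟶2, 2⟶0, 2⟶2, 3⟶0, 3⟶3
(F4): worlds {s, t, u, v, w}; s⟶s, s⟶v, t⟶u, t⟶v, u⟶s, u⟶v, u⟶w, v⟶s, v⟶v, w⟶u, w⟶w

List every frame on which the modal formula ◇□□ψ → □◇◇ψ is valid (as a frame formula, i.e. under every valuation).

The schema corresponds to a generalized confluence (Geach) condition: ∀x ∀y ∀z ((xRy ∧ xRz) → ∃w (yR²w ∧ zR²w)).
(F1): fails — 1R0, 1R0 but no w with 0R²w and 0R²w.
(F2): holds.
(F3): holds.
(F4): holds.

(F2), (F3), (F4)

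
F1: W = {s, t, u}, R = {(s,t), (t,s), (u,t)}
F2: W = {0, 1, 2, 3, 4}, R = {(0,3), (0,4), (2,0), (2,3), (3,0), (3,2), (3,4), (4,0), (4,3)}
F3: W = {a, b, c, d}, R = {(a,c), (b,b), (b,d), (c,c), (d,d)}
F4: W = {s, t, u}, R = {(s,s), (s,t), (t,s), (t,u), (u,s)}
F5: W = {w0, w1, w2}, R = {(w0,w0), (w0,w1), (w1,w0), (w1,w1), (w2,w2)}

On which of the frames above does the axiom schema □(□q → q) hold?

F3, F5

This is the axiom for shift-reflexivity; its first-order frame correspondent is ∀x ∀y (Rxy → Ryy).
F1: fails — Rts but not Rss.
F2: fails — R34 but not R44.
F3: condition met.
F4: fails — Rtu but not Ruu.
F5: condition met.
Valid on: F3, F5.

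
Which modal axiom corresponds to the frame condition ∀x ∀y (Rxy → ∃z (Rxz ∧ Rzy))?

The condition is density. The C4 schema □□p → □p defines it.
Suppose □□p→□p is valid. Take Rxy and set V(p)={w : xR²w}. Then □□p at x, so □p at x, so p at y, i.e. ∃z(Rxz∧Rzy).

□□p → □p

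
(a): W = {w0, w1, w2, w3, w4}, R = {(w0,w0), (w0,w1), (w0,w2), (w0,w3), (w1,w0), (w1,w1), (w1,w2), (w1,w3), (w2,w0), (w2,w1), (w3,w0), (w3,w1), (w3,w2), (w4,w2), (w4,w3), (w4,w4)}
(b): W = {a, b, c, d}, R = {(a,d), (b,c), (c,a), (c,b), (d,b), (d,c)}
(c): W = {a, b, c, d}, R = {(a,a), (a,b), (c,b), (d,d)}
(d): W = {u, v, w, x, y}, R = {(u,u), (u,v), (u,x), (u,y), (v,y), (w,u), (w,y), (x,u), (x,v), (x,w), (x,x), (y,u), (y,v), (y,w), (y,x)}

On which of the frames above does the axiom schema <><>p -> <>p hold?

(c)

The schema corresponds to transitivity: forall x forall y forall z (Rxy & Ryz -> Rxz).
(a): fails — Rw3w1 and Rw1w3 but not Rw3w3.
(b): fails — Rbc and Rcb but not Rbb.
(c): condition met.
(d): fails — Rxw and Rwy but not Rxy.
Valid on: (c).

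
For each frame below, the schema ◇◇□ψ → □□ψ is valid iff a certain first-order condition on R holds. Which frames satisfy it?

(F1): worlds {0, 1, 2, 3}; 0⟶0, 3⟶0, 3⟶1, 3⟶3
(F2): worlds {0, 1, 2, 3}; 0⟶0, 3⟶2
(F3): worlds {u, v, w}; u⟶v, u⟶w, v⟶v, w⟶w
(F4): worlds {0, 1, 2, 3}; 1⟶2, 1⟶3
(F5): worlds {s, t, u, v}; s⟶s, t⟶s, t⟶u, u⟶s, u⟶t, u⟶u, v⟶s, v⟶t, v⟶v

The schema corresponds to a generalized confluence (Geach) condition: ∀x ∀y ∀z ((xR²y ∧ xR²z) → ∃w (yRw ∧ z = w)).
(F1): fails — 3R²0, 3R²1 but no w with 0Rw and 1=w.
(F2): holds.
(F3): fails — uR²v, uR²w but no t with vRt and w=t.
(F4): holds.
(F5): fails — tR²s, tR²t but no w with sRw and t=w.
Valid on: (F2), (F4).

(F2), (F4)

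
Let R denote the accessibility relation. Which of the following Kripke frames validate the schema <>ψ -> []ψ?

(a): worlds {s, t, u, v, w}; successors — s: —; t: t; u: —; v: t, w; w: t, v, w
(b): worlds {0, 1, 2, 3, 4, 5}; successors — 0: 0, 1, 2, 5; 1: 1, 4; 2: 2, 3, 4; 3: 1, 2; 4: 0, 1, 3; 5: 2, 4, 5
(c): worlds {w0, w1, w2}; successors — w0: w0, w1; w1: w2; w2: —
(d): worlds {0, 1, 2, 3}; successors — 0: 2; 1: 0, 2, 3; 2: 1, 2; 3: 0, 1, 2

Frame correspondent (Sahlqvist): forall x forall y forall z (Rxy & Rxz -> y = z) — i.e. partial functionality.
(a): fails — v sees both t and w.
(b): fails — 0 sees both 0 and 1.
(c): fails — w0 sees both w0 and w1.
(d): fails — 1 sees both 0 and 2.
Valid on no frame.

none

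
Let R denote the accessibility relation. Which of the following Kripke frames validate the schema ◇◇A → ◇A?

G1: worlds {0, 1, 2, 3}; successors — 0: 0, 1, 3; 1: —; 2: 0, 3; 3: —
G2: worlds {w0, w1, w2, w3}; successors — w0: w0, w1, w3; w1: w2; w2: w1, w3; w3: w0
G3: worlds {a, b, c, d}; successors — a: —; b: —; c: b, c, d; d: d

This is the axiom for transitivity; its first-order frame correspondent is ∀x ∀y ∀z (Rxy ∧ Ryz → Rxz).
G1: fails — R20 and R01 but not R21.
G2: fails — Rw1w2 and Rw2w1 but not Rw1w1.
G3: satisfies the condition.

G3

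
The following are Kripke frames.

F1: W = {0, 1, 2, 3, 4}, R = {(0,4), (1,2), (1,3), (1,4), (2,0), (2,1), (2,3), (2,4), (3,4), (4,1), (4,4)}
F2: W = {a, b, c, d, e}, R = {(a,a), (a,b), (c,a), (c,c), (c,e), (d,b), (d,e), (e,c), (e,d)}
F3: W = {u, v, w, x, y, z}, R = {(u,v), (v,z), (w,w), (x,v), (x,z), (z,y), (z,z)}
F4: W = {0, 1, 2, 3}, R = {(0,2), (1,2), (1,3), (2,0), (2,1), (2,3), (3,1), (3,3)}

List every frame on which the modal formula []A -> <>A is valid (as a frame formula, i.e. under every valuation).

Frame correspondent (Sahlqvist): forall x exists y Rxy — i.e. seriality.
F1: satisfies the condition.
F2: fails — world b has no successor.
F3: fails — world y has no successor.
F4: satisfies the condition.
Valid on: F1, F4.

F1, F4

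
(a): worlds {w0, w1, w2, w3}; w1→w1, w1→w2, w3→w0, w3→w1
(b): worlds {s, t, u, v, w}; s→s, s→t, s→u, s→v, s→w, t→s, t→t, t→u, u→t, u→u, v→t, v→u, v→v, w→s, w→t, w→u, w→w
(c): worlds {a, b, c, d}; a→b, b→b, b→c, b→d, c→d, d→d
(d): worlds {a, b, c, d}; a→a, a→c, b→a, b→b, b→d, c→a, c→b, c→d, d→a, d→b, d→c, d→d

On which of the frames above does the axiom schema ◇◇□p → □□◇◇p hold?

(b), (c), (d)

The schema corresponds to a generalized confluence (Geach) condition: ∀x ∀y ∀z ((xR²y ∧ xR²z) → ∃w (yRw ∧ zR²w)).
(a): fails — w1R²w1, w1R²w2 but no w with w1Rw and w2R²w.
(b): holds.
(c): holds.
(d): holds.
Valid on: (b), (c), (d).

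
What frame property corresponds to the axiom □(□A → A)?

shift-reflexivity

Suppose □(□A→A) is valid. Take Rxy and set V(A)={w : Ryw}. Then at y, □A holds; since □(□A→A) at x, □A→A at y, so A at y, i.e. Ryy.
Conversely, on a frame with shift-reflexivity the schema holds at every world under every valuation.
Frame condition: ∀x ∀y (Rxy → Ryy).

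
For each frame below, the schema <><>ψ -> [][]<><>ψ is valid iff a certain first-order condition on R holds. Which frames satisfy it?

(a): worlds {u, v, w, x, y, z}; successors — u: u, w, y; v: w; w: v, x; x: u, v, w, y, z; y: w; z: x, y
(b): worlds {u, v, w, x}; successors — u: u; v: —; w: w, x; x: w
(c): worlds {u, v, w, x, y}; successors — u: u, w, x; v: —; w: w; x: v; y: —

This is the axiom for a generalized confluence (Geach) condition; its first-order frame correspondent is forall x forall y forall z ((x R^2 y & x R^2 z) -> exists w (y = w & z R^2 w)).
(a): fails — uR²u, uR²v but no t with u=t and vR²t.
(b): ✓.
(c): fails — uR²u, uR²v but no t with u=t and vR²t.

(b)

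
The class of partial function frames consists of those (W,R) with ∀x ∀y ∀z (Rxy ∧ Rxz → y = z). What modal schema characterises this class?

The condition is partial functionality. The CD schema ◇s → □s defines it.

◇s → □s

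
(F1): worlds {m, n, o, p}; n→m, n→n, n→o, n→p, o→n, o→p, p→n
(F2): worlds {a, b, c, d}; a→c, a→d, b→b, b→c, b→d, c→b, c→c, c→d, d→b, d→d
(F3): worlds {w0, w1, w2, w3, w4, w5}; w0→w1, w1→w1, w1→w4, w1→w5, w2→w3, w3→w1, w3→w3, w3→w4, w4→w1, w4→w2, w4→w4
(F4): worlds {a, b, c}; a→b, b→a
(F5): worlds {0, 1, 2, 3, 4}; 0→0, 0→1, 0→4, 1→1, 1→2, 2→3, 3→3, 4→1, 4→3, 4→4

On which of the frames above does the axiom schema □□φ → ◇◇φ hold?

Frame correspondent (Sahlqvist): ∀x ∃w (xR²w ∧ xR²w) — i.e. a generalized confluence (Geach) condition.
(F1): fails — at m but no w with mR²w and mR²w.
(F2): ✓.
(F3): fails — at w5 but no w with w5R²w and w5R²w.
(F4): fails — at c but no w with cR²w and cR²w.
(F5): ✓.

(F2), (F5)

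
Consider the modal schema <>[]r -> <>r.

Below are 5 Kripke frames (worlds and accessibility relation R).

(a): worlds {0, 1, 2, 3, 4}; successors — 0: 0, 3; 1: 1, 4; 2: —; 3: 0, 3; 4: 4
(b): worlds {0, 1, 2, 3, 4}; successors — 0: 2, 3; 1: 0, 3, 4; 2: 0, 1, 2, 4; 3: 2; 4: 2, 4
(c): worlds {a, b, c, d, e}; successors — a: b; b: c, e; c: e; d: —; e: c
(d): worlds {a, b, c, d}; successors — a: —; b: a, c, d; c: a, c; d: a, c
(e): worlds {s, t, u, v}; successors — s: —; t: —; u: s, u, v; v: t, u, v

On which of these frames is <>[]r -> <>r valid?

(a)

This is the axiom for a generalized confluence (Geach) condition; its first-order frame correspondent is forall x forall y (xRy -> exists w (yRw & xRw)).
(a): condition met.
(b): fails — 1R3 but no w with 3Rw and 1Rw.
(c): fails — aRb but no w with bRw and aRw.
(d): fails — bRa but no w with aRw and bRw.
(e): fails — uRs but no w with sRw and uRw.
Valid on: (a).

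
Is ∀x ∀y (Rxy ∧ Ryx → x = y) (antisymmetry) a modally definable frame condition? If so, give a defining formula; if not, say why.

Modal frame validity is preserved under surjective bounded morphisms.
The 6-cycle (worlds w0,w1,w2,w3,w4,w5 with w0→w1→w2→w3→w4→w5→w0) is antisymmetric. Sending even-indexed worlds to a and odd-indexed worlds to b is a surjective bounded morphism onto the two-world frame with a↔b, which is not antisymmetric.
So no modal formula (or set of formulas) defines exactly the antisymmetric frames.

No — not modally definable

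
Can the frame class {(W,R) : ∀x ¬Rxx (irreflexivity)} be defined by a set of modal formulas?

No

Modal frame validity is preserved under surjective bounded morphisms.
The 2-cycle (worlds w0,w1 with w0→w1→w0) is irreflexive, and the map sending every world to a single reflexive point • is a surjective bounded morphism (forth: every edge maps to (•,•); back: every world has a successor). So any modal formula valid on the 2-cycle is also valid on the reflexive point, which is not irreflexive.
So no modal formula (or set of formulas) defines exactly the irreflexive frames.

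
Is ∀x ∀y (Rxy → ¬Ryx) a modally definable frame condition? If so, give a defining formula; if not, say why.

Not definable by any modal formula

Modal frame validity is preserved under surjective bounded morphisms.
The 5-cycle (worlds 0,1,2,3,4 with 0→1→2→3→4→0) is asymmetric. Mapping every world to a single reflexive point • is a surjective bounded morphism, and the reflexive point is not asymmetric (R•• but asymmetry requires ¬R••).
So no modal formula (or set of formulas) defines exactly the asymmetric frames.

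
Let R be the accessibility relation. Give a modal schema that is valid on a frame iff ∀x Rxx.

The condition is reflexivity. The T schema □q → q defines it.
Suppose □q→q is valid. At any x set V(q)={w : Rxw}. Then □q holds at x, so q holds at x, i.e. Rxx.

□q → q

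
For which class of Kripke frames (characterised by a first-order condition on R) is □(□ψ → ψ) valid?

shift-reflexivity: ∀x ∀y (Rxy → Ryy)

Suppose □(□ψ→ψ) is valid. Take Rxy and set V(ψ)={w : Ryw}. Then at y, □ψ holds; since □(□ψ→ψ) at x, □ψ→ψ at y, so ψ at y, i.e. Ryy.
The converse is a direct semantic check.
So the correspondent is shift-reflexivity.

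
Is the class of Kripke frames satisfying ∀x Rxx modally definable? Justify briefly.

Yes — defined by □p → p

The condition is reflexivity. A defining modal formula is □p → p.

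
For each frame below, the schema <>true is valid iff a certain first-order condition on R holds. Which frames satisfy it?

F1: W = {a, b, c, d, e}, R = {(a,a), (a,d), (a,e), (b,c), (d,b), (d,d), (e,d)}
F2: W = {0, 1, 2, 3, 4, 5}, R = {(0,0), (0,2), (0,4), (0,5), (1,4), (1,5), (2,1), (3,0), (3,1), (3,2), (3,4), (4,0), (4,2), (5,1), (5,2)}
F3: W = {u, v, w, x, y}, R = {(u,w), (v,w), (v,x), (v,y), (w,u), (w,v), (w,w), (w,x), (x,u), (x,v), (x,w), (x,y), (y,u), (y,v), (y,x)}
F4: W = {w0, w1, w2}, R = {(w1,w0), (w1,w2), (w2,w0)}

F2, F3

This is the axiom for seriality; its first-order frame correspondent is forall x exists y Rxy.
F1: fails — world c has no successor.
F2: holds.
F3: holds.
F4: fails — world w0 has no successor.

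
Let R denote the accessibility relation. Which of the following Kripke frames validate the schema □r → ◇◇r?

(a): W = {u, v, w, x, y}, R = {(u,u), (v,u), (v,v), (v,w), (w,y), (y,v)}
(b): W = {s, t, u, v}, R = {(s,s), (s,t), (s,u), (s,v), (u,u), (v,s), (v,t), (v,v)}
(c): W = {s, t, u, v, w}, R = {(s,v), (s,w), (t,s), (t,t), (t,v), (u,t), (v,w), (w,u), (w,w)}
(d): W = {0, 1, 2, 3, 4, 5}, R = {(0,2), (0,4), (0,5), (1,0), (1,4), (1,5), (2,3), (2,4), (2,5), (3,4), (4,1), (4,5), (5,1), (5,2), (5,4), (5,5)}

This is the axiom for a generalized confluence (Geach) condition; its first-order frame correspondent is ∀x ∃w (xRw ∧ xR²w).
(a): fails — at w but no t with wRt and wR²t.
(b): fails — at t but no w with tRw and tR²w.
(c): condition met.
(d): fails — at 3 but no w with 3Rw and 3R²w.
Valid on: (c).

(c)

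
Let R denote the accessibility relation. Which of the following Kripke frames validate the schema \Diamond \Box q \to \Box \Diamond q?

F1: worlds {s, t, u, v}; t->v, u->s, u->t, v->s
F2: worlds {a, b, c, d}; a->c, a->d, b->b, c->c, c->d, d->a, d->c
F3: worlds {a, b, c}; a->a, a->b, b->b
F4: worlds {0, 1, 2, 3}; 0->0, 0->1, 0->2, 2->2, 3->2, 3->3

Frame correspondent (Sahlqvist): \forall x \forall y \forall z (Rxy \wedge Rxz \to \exists w (Ryw \wedge Rzw)) — i.e. convergence.
F1: fails — Rus and Rus but s and s have no common successor.
F2: satisfies the condition.
F3: satisfies the condition.
F4: fails — R00 and R01 but 0 and 1 have no common successor.
Valid on: F2, F3.

F2, F3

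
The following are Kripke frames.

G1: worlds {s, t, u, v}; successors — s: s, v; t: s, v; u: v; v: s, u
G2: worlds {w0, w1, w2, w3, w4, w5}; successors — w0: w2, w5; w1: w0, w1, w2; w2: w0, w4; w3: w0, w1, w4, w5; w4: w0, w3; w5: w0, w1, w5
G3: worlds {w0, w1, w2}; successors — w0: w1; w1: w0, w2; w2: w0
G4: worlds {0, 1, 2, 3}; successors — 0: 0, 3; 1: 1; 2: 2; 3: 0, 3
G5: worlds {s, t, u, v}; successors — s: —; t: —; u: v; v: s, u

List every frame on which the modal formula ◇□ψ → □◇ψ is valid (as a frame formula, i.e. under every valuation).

The schema corresponds to convergence: ∀x ∀y ∀z (Rxy ∧ Rxz → ∃w (Ryw ∧ Rzw)).
G1: ✓.
G2: fails — Rw1w2 and Rw1w0 but w2 and w0 have no common successor.
G3: fails — Rw1w2 and Rw1w0 but w2 and w0 have no common successor.
G4: ✓.
G5: fails — Rvu and Rvs but u and s have no common successor.

G1, G4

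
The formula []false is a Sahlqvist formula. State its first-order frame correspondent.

Emptiness of R

□⊥ is valid iff no world has any successor (otherwise □⊥ fails at any world with one).
Conversely, any frame satisfying forall x forall y ~Rxy validates the schema.
Frame condition: forall x forall y ~Rxy.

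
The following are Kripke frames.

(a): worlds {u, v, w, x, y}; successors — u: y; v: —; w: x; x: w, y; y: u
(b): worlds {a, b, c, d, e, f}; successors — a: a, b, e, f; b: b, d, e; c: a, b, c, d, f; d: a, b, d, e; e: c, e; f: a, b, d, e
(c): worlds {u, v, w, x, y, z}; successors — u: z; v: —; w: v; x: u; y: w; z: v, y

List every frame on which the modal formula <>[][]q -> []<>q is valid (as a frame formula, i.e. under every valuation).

(b)

This is the axiom for a generalized confluence (Geach) condition; its first-order frame correspondent is forall x forall y forall z ((xRy & xRz) -> exists w (y R^2 w & zRw)).
(a): fails — uRy, uRy but no t with yR²t and yRt.
(b): condition met.
(c): fails — uRz, uRz but no t with zR²t and zRt.
Valid on: (b).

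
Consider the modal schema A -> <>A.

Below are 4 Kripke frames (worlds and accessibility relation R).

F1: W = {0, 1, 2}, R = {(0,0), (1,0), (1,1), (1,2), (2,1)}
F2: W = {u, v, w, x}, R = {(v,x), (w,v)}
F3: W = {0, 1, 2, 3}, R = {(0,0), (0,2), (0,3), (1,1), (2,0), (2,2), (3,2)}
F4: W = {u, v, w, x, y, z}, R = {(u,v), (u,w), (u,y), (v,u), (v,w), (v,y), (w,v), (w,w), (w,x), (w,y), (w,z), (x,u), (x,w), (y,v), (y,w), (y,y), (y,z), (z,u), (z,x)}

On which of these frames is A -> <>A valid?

The schema corresponds to reflexivity: forall x Rxx.
F1: fails — world 2 does not see itself.
F2: fails — world u does not see itself.
F3: fails — world 3 does not see itself.
F4: fails — world u does not see itself.
Valid on no frame.

none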